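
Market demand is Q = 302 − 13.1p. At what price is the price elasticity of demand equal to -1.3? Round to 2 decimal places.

13.03

Set −bp/(a − bp) = −1.3 ⇒ bp = 1.3(a − bp) ⇒ bp(1+1.3) = 1.3·a.
p = 1.3·302/(13.1·2.3) ≈ 13.03.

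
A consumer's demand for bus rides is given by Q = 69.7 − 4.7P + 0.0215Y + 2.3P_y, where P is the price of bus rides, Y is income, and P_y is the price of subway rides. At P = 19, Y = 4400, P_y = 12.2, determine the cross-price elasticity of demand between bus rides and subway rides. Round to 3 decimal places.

Substituting, Q = 69.7 − 4.7(19) + 0.0215(4400) + 2.3(12.2) = 69.7 − 89.3 + 94.6 + 28.06 = 103.06.
∂Q/∂P_y = +2.3, so E_xy = 2.3·(12.2/103.06) ≈ 0.272.
E_xy > 0: the goods are substitutes.

0.272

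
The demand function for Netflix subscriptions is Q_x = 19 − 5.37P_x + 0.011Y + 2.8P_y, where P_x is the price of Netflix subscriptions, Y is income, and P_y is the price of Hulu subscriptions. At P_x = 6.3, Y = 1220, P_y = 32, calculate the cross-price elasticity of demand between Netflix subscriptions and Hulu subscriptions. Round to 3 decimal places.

1.016

First evaluate Q_x: 19 − 5.37(6.3) + 0.011(1220) + 2.8(32) = 19 − 33.831 + 13.42 + 89.6 = 88.189.
∂Q_x/∂P_y = +2.8, so E_xy = 2.8·(32/88.189) ≈ 1.016.
E_xy > 0: the goods are substitutes.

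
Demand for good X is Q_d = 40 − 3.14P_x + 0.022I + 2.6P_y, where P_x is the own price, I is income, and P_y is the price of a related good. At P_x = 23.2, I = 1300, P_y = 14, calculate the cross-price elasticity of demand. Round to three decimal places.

1.132

At the given point, Q_d = 40 − 3.14(23.2) + 0.022(1300) + 2.6(14) = 40 − 72.848 + 28.6 + 36.4 = 32.152.
∂Q_d/∂P_y = +2.6, so E_xy = 2.6·(14/32.152) ≈ 1.132.
E_xy > 0: the goods are substitutes.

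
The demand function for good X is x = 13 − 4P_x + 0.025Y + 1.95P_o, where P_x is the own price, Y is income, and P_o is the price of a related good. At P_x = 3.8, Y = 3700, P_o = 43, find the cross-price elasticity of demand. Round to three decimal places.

0.481

Substituting, x = 13 − 4(3.8) + 0.025(3700) + 1.95(43) = 13 − 15.2 + 92.5 + 83.85 = 174.15.
∂x/∂P_o = +1.95, so E_xy = 1.95·(43/174.15) ≈ 0.481.
E_xy > 0: the goods are substitutes.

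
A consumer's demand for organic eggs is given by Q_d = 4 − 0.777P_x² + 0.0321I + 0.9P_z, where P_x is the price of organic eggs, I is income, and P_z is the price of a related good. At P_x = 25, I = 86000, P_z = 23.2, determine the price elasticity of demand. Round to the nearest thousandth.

-0.422

Q_d = 4 − 0.777(25)² + 0.0321(86000) + 0.9(23.2) = 4 − 485.625 + 2760.6 + 20.88 = 2299.855.
∂Q_d/∂P_x = −2·0.777·P_x = -38.85, so E_p = -38.85·(25/2299.855) ≈ -0.422.
|E_p| < 1: demand is inelastic.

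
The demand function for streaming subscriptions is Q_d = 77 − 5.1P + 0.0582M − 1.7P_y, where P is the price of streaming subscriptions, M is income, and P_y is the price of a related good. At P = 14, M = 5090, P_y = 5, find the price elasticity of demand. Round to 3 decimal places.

Substituting, Q_d = 77 − 5.1(14) + 0.0582(5090) − 1.7(5) = 77 − 71.4 + 296.238 − 8.5 = 293.338.
∂Q_d/∂P = −5.1, so E_p = (−5.1)·(14/293.338) ≈ -0.243.
|E_p| < 1: demand is inelastic.

-0.243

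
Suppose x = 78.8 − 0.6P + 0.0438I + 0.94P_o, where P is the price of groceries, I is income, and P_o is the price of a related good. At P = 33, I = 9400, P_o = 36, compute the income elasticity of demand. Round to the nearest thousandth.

0.816

First evaluate x: 78.8 − 0.6(33) + 0.0438(9400) + 0.94(36) = 78.8 − 19.8 + 411.72 + 33.84 = 504.56.
∂x/∂I = +0.0438, so E_I = 0.0438·(9400/504.56) ≈ 0.816.
E_I ∈ (0,1): normal good (necessity).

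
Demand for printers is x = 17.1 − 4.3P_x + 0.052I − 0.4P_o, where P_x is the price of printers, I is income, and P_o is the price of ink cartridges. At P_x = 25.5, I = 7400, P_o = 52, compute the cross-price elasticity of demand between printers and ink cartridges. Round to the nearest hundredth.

-0.08

Substituting, x = 17.1 − 4.3(25.5) + 0.052(7400) − 0.4(52) = 17.1 − 109.65 + 384.8 − 20.8 = 271.45.
∂x/∂P_o = −0.4, so E_xy = -0.4·(52/271.45) ≈ -0.08.
E_xy < 0: the goods are complements.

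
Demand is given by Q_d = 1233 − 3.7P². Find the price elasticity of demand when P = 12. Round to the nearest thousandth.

-1.522

At P = 12, Q_d = 700.2.
dQ_d/dP = −2·3.7·P = −88.8.
Point elasticity E = (dQ_d/dP)·(P/Q_d) = -88.8 × 12/700.2 ≈ -1.522.
|E| > 1, so demand is elastic at this price.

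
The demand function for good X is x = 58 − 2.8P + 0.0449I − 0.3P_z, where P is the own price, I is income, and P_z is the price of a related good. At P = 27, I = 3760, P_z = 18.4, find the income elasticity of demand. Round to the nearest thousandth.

1.159

At the given point, x = 58 − 2.8(27) + 0.0449(3760) − 0.3(18.4) = 58 − 75.6 + 168.824 − 5.52 = 145.704.
∂x/∂I = +0.0449, so E_I = 0.0449·(3760/145.704) ≈ 1.159.
E_I > 1: normal good (luxury).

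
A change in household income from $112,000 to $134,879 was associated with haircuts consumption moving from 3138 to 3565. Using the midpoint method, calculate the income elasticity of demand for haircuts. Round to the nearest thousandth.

0.687

%ΔQ = (3565 − 3138)/[(3138+3565)/2] = 427/3351.5 ≈ 0.1274.
%ΔI = (134,879 − 112,000)/[(112,000+134,879)/2] = 22879/123439.5 ≈ 0.1853.
E_I = %ΔQ/%ΔI ≈ 0.687.
E_I ∈ (0,1): normal good (necessity).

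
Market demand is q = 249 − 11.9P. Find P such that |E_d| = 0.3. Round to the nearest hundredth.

Set −bP/(a − bP) = −0.3 ⇒ bP = 0.3(a − bP) ⇒ bP(1+0.3) = 0.3·a.
P = 0.3·249/(11.9·1.3) ≈ 4.83.

4.83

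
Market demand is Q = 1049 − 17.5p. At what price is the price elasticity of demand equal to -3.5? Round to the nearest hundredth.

Set −bp/(a − bp) = −3.5 ⇒ bp = 3.5(a − bp) ⇒ bp(1+3.5) = 3.5·a.
p = 3.5·1049/(17.5·4.5) ≈ 46.62.

46.62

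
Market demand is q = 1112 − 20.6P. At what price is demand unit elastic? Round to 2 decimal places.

For linear demand q = a − bP, E = −bP/(a − bP). |E| = 1 ⇒ bP = a − bP ⇒ P = a/(2b).
P = 1112/(2·20.6) ≈ 26.99.

26.99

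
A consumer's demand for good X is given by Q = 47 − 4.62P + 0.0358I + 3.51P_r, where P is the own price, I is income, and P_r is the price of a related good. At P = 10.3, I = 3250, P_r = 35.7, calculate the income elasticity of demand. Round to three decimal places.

0.483

Q = 47 − 4.62(10.3) + 0.0358(3250) + 3.51(35.7) = 47 − 47.586 + 116.35 + 125.307 = 241.071.
∂Q/∂I = +0.0358, so E_I = 0.0358·(3250/241.071) ≈ 0.483.
E_I ∈ (0,1): normal good (necessity).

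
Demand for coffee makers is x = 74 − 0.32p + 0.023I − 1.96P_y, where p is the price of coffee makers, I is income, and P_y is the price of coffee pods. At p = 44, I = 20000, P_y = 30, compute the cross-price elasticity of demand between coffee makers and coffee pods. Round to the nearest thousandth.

-0.128

Substituting, x = 74 − 0.32(44) + 0.023(20000) − 1.96(30) = 74 − 14.08 + 460 − 58.8 = 461.12.
∂x/∂P_y = −1.96, so E_xy = -1.96·(30/461.12) ≈ -0.128.
E_xy < 0: the goods are complements.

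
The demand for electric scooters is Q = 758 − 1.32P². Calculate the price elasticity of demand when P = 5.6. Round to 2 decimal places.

At P = 5.6, Q = 716.6048.
dQ/dP = −2·1.32·P = −14.784.
Point elasticity E = (dQ/dP)·(P/Q) = -14.784 × 5.6/716.6048 ≈ -0.12.
|E| < 1, so demand is inelastic at this price.

-0.12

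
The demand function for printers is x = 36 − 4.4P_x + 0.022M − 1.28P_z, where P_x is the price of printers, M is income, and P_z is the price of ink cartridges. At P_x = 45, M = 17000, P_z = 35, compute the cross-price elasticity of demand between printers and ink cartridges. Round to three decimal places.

-0.268

Evaluating quantity at (P_x, M, P_z) gives x = 36 − 4.4(45) + 0.022(17000) − 1.28(35) = 36 − 198 + 374 − 44.8 = 167.2.
∂x/∂P_z = −1.28, so E_xy = -1.28·(35/167.2) ≈ -0.268.
E_xy < 0: the goods are complements.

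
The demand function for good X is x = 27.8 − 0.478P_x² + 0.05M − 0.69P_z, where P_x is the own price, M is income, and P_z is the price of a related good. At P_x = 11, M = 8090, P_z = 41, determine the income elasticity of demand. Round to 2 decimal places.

1.17

Evaluating quantity at (P_x, M, P_z) gives x = 27.8 − 0.478(11)² + 0.05(8090) − 0.69(41) = 27.8 − 57.838 + 404.5 − 28.29 = 346.172.
∂x/∂M = +0.05, so E_I = 0.05·(8090/346.172) ≈ 1.17.
E_I > 1: normal good (luxury).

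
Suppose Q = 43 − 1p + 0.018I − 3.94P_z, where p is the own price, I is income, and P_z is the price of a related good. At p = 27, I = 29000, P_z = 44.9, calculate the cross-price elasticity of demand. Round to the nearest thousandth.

Substituting, Q = 43 − 1(27) + 0.018(29000) − 3.94(44.9) = 43 − 27 + 522 − 176.906 = 361.094.
∂Q/∂P_z = −3.94, so E_xy = -3.94·(44.9/361.094) ≈ -0.490.
E_xy < 0: the goods are complements.

-0.490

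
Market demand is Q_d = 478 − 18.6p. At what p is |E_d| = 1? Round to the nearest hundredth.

For linear demand Q_d = a − bp, E = −bp/(a − bp). |E| = 1 ⇒ bp = a − bp ⇒ p = a/(2b).
p = 478/(2·18.6) ≈ 12.85.

12.85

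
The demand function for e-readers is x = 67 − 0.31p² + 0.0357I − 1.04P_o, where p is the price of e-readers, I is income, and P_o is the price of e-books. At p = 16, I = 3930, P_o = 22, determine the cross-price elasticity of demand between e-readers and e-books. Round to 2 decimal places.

Substituting, x = 67 − 0.31(16)² + 0.0357(3930) − 1.04(22) = 67 − 79.36 + 140.301 − 22.88 = 105.061.
∂x/∂P_o = −1.04, so E_xy = -1.04·(22/105.061) ≈ -0.22.
E_xy < 0: the goods are complements.

-0.22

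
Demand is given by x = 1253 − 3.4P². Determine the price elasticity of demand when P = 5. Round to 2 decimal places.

-0.15

At P = 5, x = 1168.
dx/dP = −2·3.4·P = −34.
Point elasticity E = (dx/dP)·(P/x) = -34 × 5/1168 ≈ -0.15.
|E| < 1, so demand is inelastic at this price.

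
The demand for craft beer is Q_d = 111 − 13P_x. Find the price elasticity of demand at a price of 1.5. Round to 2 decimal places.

At P_x = 1.5, Q_d = 91.5.
dQ_d/dP_x = −13.
Point elasticity E = (dQ_d/dP_x)·(P_x/Q_d) = -13 × 1.5/91.5 ≈ -0.21.
|E| < 1, so demand is inelastic at this price.

-0.21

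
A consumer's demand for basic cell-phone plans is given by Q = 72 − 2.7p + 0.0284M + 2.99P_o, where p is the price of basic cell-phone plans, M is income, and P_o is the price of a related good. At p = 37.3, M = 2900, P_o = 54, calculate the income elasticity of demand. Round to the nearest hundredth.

0.38

At the given point, Q = 72 − 2.7(37.3) + 0.0284(2900) + 2.99(54) = 72 − 100.71 + 82.36 + 161.46 = 215.11.
∂Q/∂M = +0.0284, so E_I = 0.0284·(2900/215.11) ≈ 0.38.
E_I ∈ (0,1): normal good (necessity).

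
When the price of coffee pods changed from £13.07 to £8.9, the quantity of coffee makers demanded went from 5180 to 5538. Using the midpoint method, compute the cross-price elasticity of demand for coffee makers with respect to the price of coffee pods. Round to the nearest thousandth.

-0.176

%ΔQ_x = (5538 − 5180)/[(5180+5538)/2] = 358/5359 ≈ 0.0668.
%ΔP_y = (8.9 − 13.07)/[(13.07+8.9)/2] ≈ -0.3796.
E_xy = 0.0668/-0.3796 ≈ -0.176.
E_xy < 0, so coffee makers and coffee pods are complements.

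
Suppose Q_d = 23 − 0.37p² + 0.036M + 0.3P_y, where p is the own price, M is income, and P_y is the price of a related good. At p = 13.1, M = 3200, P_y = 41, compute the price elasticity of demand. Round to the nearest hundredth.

-1.46

Evaluating quantity at (p, M, P_y) gives Q_d = 23 − 0.37(13.1)² + 0.036(3200) + 0.3(41) = 23 − 63.4957 + 115.2 + 12.3 = 87.0043.
∂Q_d/∂p = −2·0.37·p = -9.694, so E_p = -9.694·(13.1/87.0043) ≈ -1.46.
|E_p| > 1: demand is elastic.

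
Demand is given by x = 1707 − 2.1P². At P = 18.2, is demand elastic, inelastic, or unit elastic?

elastic

At P = 18.2, x = 1011.396.
dx/dP = −2·2.1·P = −76.44.
Point elasticity E = (dx/dP)·(P/x) = -76.44 × 18.2/1011.396 ≈ -1.376.
|E| ≈ 1.376 > 1, so demand is elastic.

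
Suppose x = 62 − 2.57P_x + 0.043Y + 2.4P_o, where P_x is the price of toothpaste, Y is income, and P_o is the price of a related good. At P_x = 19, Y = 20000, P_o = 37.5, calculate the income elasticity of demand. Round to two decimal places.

At the given point, x = 62 − 2.57(19) + 0.043(20000) + 2.4(37.5) = 62 − 48.83 + 860 + 90 = 963.17.
∂x/∂Y = +0.043, so E_I = 0.043·(20000/963.17) ≈ 0.89.
E_I ∈ (0,1): normal good (necessity).

0.89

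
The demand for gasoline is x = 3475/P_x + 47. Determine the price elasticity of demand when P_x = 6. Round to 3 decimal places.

-0.925

At P_x = 6, x = 626.1667.
dx/dP_x = −3475/P_x² = −96.5278.
Point elasticity E = (dx/dP_x)·(P_x/x) = -96.5278 × 6/626.1667 ≈ -0.925.
|E| < 1, so demand is inelastic at this price.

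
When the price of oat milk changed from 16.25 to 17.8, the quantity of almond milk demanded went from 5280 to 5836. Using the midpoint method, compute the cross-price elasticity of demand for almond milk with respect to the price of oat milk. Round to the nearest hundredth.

%ΔQ_x = (5836 − 5280)/[(5280+5836)/2] = 556/5558 ≈ 0.1000.
%ΔP_y = (17.8 − 16.25)/[(16.25+17.8)/2] ≈ 0.0910.
E_xy = 0.1000/0.0910 ≈ 1.10.
E_xy > 0, so almond milk and oat milk are substitutes.

1.10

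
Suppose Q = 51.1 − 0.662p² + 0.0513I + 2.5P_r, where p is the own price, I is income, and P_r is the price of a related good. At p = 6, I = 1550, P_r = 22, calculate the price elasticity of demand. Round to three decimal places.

-0.295

Substituting, Q = 51.1 − 0.662(6)² + 0.0513(1550) + 2.5(22) = 51.1 − 23.832 + 79.515 + 55 = 161.783.
∂Q/∂p = −2·0.662·p = -7.944, so E_p = -7.944·(6/161.783) ≈ -0.295.
|E_p| < 1: demand is inelastic.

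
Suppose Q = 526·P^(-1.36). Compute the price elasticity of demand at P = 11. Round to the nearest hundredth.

-1.36

For a Cobb–Douglas (constant-elasticity) form Q = A·P^α·…, the elasticity with respect to P equals the exponent α at every point.
Here the exponent on P is -1.36, so the price elasticity of demand is -1.36.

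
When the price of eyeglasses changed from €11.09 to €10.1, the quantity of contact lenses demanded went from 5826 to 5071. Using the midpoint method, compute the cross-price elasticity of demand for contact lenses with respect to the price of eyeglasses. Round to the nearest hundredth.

%ΔQ_x = (5071 − 5826)/[(5826+5071)/2] = -755/5448.5 ≈ -0.1386.
%ΔP_y = (10.1 − 11.09)/[(11.09+10.1)/2] ≈ -0.0934.
E_xy = -0.1386/-0.0934 ≈ 1.48.
E_xy > 0, so contact lenses and eyeglasses are substitutes.

1.48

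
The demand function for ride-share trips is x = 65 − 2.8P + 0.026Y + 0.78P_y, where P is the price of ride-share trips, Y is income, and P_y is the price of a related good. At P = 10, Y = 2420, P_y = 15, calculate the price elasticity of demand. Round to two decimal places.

Evaluating quantity at (P, Y, P_y) gives x = 65 − 2.8(10) + 0.026(2420) + 0.78(15) = 65 − 28 + 62.92 + 11.7 = 111.62.
∂x/∂P = −2.8, so E_p = (−2.8)·(10/111.62) ≈ -0.25.
|E_p| < 1: demand is inelastic.

-0.25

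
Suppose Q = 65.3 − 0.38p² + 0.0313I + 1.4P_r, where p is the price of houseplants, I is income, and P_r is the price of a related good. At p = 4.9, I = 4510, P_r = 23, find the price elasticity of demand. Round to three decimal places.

First evaluate Q: 65.3 − 0.38(4.9)² + 0.0313(4510) + 1.4(23) = 65.3 − 9.1238 + 141.163 + 32.2 = 229.5392.
∂Q/∂p = −2·0.38·p = -3.724, so E_p = -3.724·(4.9/229.5392) ≈ -0.079.
|E_p| < 1: demand is inelastic.

-0.079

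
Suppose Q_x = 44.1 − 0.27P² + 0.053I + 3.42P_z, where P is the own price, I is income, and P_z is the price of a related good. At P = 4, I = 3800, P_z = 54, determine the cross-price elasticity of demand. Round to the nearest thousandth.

0.434

Substituting, Q_x = 44.1 − 0.27(4)² + 0.053(3800) + 3.42(54) = 44.1 − 4.32 + 201.4 + 184.68 = 425.86.
∂Q_x/∂P_z = +3.42, so E_xy = 3.42·(54/425.86) ≈ 0.434.
E_xy > 0: the goods are substitutes.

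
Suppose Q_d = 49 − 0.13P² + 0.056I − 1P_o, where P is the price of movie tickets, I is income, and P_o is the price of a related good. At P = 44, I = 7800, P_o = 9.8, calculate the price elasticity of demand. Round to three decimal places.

First evaluate Q_d: 49 − 0.13(44)² + 0.056(7800) − 1(9.8) = 49 − 251.68 + 436.8 − 9.8 = 224.32.
∂Q_d/∂P = −2·0.13·P = -11.44, so E_p = -11.44·(44/224.32) ≈ -2.244.
|E_p| > 1: demand is elastic.

-2.244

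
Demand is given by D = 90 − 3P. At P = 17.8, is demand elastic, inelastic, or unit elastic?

elastic

At P = 17.8, D = 36.6.
dD/dP = −3.
Point elasticity E = (dD/dP)·(P/D) = -3 × 17.8/36.6 ≈ -1.459.
|E| ≈ 1.459 > 1, so demand is elastic.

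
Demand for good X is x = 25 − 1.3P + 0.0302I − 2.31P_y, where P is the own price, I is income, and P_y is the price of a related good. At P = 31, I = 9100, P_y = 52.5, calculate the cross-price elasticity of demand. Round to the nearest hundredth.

At the given point, x = 25 − 1.3(31) + 0.0302(9100) − 2.31(52.5) = 25 − 40.3 + 274.82 − 121.275 = 138.245.
∂x/∂P_y = −2.31, so E_xy = -2.31·(52.5/138.245) ≈ -0.88.
E_xy < 0: the goods are complements.

-0.88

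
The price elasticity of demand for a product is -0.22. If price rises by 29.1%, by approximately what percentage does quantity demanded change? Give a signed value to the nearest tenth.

-6.4

%ΔQ ≈ E × %ΔP = (-0.22) × (29.1%) ≈ -6.4%.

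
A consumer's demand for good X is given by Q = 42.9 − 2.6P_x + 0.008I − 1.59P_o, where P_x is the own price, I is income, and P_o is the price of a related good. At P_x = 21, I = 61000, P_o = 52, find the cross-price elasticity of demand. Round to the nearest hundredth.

Evaluating quantity at (P_x, I, P_o) gives Q = 42.9 − 2.6(21) + 0.008(61000) − 1.59(52) = 42.9 − 54.6 + 488 − 82.68 = 393.62.
∂Q/∂P_o = −1.59, so E_xy = -1.59·(52/393.62) ≈ -0.21.
E_xy < 0: the goods are complements.

-0.21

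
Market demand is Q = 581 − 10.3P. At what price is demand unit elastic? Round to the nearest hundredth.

For linear demand Q = a − bP, E = −bP/(a − bP). |E| = 1 ⇒ bP = a − bP ⇒ P = a/(2b).
P = 581/(2·10.3) ≈ 28.20.

28.20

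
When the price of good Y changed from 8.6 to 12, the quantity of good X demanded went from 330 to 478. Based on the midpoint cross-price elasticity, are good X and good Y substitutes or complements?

substitutes

%ΔQ_x = (478 − 330)/[(330+478)/2] = 148/404 ≈ 0.3663.
%ΔP_y = (12 − 8.6)/[(8.6+12)/2] ≈ 0.3301.
E_xy = 0.3663/0.3301 ≈ 1.110.
E_xy > 0, so the goods are substitutes.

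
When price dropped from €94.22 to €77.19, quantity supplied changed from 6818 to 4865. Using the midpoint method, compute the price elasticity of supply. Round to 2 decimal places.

1.68

%ΔQ = (4865 − 6818)/[(6818 + 4865)/2] = -1953/5841.5 ≈ -0.3343.
%Δp = (77.19 − 94.22)/[(94.22 + 77.19)/2] = -17.03/85.705 ≈ -0.1987.
Arc elasticity E = %ΔQ/%Δp ≈ -0.3343/-0.1987 ≈ 1.68.
|E| > 1: supply is elastic over this range.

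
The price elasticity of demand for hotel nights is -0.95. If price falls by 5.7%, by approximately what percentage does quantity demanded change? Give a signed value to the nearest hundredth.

5.42

%ΔQ ≈ E × %ΔP = (-0.95) × (-5.7%) ≈ 5.42%.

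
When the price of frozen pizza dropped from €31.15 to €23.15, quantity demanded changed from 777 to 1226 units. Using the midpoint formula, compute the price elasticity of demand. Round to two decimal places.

-1.52

%ΔQ = (1226 − 777)/[(777 + 1226)/2] = 449/1001.5 ≈ 0.4483.
%Δp = (23.15 − 31.15)/[(31.15 + 23.15)/2] = -8/27.15 ≈ -0.2947.
Arc elasticity E = %ΔQ/%Δp ≈ 0.4483/-0.2947 ≈ -1.52.
|E| > 1: demand is elastic over this range.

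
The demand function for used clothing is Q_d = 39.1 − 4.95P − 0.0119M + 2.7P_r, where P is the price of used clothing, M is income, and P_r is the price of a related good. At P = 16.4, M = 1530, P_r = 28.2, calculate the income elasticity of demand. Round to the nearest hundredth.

Evaluating quantity at (P, M, P_r) gives Q_d = 39.1 − 4.95(16.4) − 0.0119(1530) + 2.7(28.2) = 39.1 − 81.18 − 18.207 + 76.14 = 15.853.
∂Q_d/∂M = −0.0119, so E_I = -0.0119·(1530/15.853) ≈ -1.15.
E_I < 0: inferior good.

-1.15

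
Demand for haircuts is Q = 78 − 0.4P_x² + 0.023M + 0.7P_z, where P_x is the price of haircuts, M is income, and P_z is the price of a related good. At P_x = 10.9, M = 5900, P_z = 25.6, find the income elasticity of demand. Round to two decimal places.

0.74

Q = 78 − 0.4(10.9)² + 0.023(5900) + 0.7(25.6) = 78 − 47.524 + 135.7 + 17.92 = 184.096.
∂Q/∂M = +0.023, so E_I = 0.023·(5900/184.096) ≈ 0.74.
E_I ∈ (0,1): normal good (necessity).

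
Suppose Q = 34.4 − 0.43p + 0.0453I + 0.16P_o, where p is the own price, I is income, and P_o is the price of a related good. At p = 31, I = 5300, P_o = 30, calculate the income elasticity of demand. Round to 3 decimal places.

First evaluate Q: 34.4 − 0.43(31) + 0.0453(5300) + 0.16(30) = 34.4 − 13.33 + 240.09 + 4.8 = 265.96.
∂Q/∂I = +0.0453, so E_I = 0.0453·(5300/265.96) ≈ 0.903.
E_I ∈ (0,1): normal good (necessity).

0.903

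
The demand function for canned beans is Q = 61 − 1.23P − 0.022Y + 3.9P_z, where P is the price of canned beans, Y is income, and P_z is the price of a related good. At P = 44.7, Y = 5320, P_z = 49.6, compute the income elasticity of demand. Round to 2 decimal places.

-1.42

Evaluating quantity at (P, Y, P_z) gives Q = 61 − 1.23(44.7) − 0.022(5320) + 3.9(49.6) = 61 − 54.981 − 117.04 + 193.44 = 82.419.
∂Q/∂Y = −0.022, so E_I = -0.022·(5320/82.419) ≈ -1.42.
E_I < 0: inferior good.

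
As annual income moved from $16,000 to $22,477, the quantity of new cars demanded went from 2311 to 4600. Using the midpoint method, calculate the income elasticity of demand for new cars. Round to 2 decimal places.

1.97

%ΔQ = (4600 − 2311)/[(2311+4600)/2] = 2289/3455.5 ≈ 0.6624.
%ΔY = (22,477 − 16,000)/[(16,000+22,477)/2] = 6477/19238.5 ≈ 0.3367.
E_I = %ΔQ/%ΔY ≈ 1.97.
E_I > 1: normal good (luxury).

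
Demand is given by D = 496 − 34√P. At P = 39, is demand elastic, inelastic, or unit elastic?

At P = 39, D = 283.6701.
dD/dP = −34/(2√P) = −34/(2·6.245).
Point elasticity E = (dD/dP)·(P/D) = -2.7222 × 39/283.6701 ≈ -0.374.
|E| ≈ 0.374 < 1, so demand is inelastic.

inelastic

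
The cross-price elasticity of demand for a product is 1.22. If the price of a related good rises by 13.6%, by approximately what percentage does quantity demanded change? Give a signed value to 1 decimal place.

%ΔQ ≈ E × %ΔP_y = (1.22) × (13.6%) ≈ 16.6%.

16.6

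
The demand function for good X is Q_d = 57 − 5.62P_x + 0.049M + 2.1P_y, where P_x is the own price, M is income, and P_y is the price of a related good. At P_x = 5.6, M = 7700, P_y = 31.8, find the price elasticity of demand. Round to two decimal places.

First evaluate Q_d: 57 − 5.62(5.6) + 0.049(7700) + 2.1(31.8) = 57 − 31.472 + 377.3 + 66.78 = 469.608.
∂Q_d/∂P_x = −5.62, so E_p = (−5.62)·(5.6/469.608) ≈ -0.07.
|E_p| < 1: demand is inelastic.

-0.07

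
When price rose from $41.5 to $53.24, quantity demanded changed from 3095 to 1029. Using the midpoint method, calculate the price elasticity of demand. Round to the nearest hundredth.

-4.04

%Δq = (1029 − 3095)/[(3095 + 1029)/2] = -2066/2062 ≈ -1.0019.
%ΔP = (53.24 − 41.5)/[(41.5 + 53.24)/2] = 11.74/47.37 ≈ 0.2478.
Arc elasticity E = %Δq/%ΔP ≈ -1.0019/0.2478 ≈ -4.04.
|E| > 1: demand is elastic over this range.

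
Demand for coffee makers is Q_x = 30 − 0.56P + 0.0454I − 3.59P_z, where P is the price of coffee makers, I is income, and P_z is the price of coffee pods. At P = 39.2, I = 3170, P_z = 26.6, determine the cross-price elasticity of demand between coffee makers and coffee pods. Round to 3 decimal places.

At the given point, Q_x = 30 − 0.56(39.2) + 0.0454(3170) − 3.59(26.6) = 30 − 21.952 + 143.918 − 95.494 = 56.472.
∂Q_x/∂P_z = −3.59, so E_xy = -3.59·(26.6/56.472) ≈ -1.691.
E_xy < 0: the goods are complements.

-1.691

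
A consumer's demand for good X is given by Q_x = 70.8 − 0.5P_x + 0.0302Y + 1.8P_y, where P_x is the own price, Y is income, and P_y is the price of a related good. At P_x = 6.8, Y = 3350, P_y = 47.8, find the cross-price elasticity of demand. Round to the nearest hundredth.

Q_x = 70.8 − 0.5(6.8) + 0.0302(3350) + 1.8(47.8) = 70.8 − 3.4 + 101.17 + 86.04 = 254.61.
∂Q_x/∂P_y = +1.8, so E_xy = 1.8·(47.8/254.61) ≈ 0.34.
E_xy > 0: the goods are substitutes.

0.34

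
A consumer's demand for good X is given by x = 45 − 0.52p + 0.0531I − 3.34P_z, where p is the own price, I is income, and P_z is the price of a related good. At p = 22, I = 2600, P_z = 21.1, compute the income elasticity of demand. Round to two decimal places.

1.36

Substituting, x = 45 − 0.52(22) + 0.0531(2600) − 3.34(21.1) = 45 − 11.44 + 138.06 − 70.474 = 101.146.
∂x/∂I = +0.0531, so E_I = 0.0531·(2600/101.146) ≈ 1.36.
E_I > 1: normal good (luxury).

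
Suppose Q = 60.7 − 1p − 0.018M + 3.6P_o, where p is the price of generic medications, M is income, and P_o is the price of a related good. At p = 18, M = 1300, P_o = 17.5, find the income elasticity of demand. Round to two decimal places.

-0.28

Q = 60.7 − 1(18) − 0.018(1300) + 3.6(17.5) = 60.7 − 18 − 23.4 + 63 = 82.3.
∂Q/∂M = −0.018, so E_I = -0.018·(1300/82.3) ≈ -0.28.
E_I < 0: inferior good.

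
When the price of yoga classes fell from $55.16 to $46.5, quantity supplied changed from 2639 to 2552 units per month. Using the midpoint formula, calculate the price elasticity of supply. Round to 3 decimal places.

%Δq = (2552 − 2639)/[(2639 + 2552)/2] = -87/2595.5 ≈ -0.0335.
%Δp = (46.5 − 55.16)/[(55.16 + 46.5)/2] = -8.66/50.83 ≈ -0.1704.
Arc elasticity E = %Δq/%Δp ≈ -0.0335/-0.1704 ≈ 0.197.
|E| < 1: supply is inelastic over this range.

0.197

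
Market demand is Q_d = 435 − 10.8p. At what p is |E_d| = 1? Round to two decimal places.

For linear demand Q_d = a − bp, E = −bp/(a − bp). |E| = 1 ⇒ bp = a − bp ⇒ p = a/(2b).
p = 435/(2·10.8) ≈ 20.14.

20.14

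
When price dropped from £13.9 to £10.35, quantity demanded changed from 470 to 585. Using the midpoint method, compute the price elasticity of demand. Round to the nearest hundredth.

%ΔQ = (585 − 470)/[(470 + 585)/2] = 115/527.5 ≈ 0.2180.
%Δp = (10.35 − 13.9)/[(13.9 + 10.35)/2] = -3.55/12.125 ≈ -0.2928.
Arc elasticity E = %ΔQ/%Δp ≈ 0.2180/-0.2928 ≈ -0.74.
|E| < 1: demand is inelastic over this range.

-0.74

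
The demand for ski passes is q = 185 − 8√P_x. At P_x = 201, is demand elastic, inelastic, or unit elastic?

At P_x = 201, q = 71.5804.
dq/dP_x = −8/(2√P_x) = −8/(2·14.1774).
Point elasticity E = (dq/dP_x)·(P_x/q) = -0.2821 × 201/71.5804 ≈ -0.792.
|E| ≈ 0.792 < 1, so demand is inelastic.

inelastic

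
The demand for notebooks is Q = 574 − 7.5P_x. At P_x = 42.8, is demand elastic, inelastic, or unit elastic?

At P_x = 42.8, Q = 253.
dQ/dP_x = −7.5.
Point elasticity E = (dQ/dP_x)·(P_x/Q) = -7.5 × 42.8/253 ≈ -1.269.
|E| ≈ 1.269 > 1, so demand is elastic.

elastic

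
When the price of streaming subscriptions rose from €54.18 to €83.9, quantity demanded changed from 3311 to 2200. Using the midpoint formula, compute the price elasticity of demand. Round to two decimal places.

%ΔQ = (2200 − 3311)/[(3311 + 2200)/2] = -1111/2755.5 ≈ -0.4032.
%Δp = (83.9 − 54.18)/[(54.18 + 83.9)/2] = 29.72/69.04 ≈ 0.4305.
Arc elasticity E = %ΔQ/%Δp ≈ -0.4032/0.4305 ≈ -0.94.
|E| < 1: demand is inelastic over this range.

-0.94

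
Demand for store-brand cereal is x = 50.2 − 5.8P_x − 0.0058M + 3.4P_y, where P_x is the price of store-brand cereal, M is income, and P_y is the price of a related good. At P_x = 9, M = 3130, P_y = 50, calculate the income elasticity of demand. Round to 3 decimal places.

Substituting, x = 50.2 − 5.8(9) − 0.0058(3130) + 3.4(50) = 50.2 − 52.2 − 18.154 + 170 = 149.846.
∂x/∂M = −0.0058, so E_I = -0.0058·(3130/149.846) ≈ -0.121.
E_I < 0: inferior good.

-0.121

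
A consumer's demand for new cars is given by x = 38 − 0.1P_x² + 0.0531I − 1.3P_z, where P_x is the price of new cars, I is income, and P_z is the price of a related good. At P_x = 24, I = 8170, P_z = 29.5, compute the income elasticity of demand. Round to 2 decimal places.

Evaluating quantity at (P_x, I, P_z) gives x = 38 − 0.1(24)² + 0.0531(8170) − 1.3(29.5) = 38 − 57.6 + 433.827 − 38.35 = 375.877.
∂x/∂I = +0.0531, so E_I = 0.0531·(8170/375.877) ≈ 1.15.
E_I > 1: normal good (luxury).

1.15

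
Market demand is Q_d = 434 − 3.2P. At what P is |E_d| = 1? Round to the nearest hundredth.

For linear demand Q_d = a − bP, E = −bP/(a − bP). |E| = 1 ⇒ bP = a − bP ⇒ P = a/(2b).
P = 434/(2·3.2) ≈ 67.81.

67.81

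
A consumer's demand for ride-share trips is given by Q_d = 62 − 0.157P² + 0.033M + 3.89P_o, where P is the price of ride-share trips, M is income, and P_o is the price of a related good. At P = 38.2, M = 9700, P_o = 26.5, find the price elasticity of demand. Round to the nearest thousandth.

-1.789

Evaluating quantity at (P, M, P_o) gives Q_d = 62 − 0.157(38.2)² + 0.033(9700) + 3.89(26.5) = 62 − 229.1007 + 320.1 + 103.085 = 256.0843.
∂Q_d/∂P = −2·0.157·P = -11.9948, so E_p = -11.9948·(38.2/256.0843) ≈ -1.789.
|E_p| > 1: demand is elastic.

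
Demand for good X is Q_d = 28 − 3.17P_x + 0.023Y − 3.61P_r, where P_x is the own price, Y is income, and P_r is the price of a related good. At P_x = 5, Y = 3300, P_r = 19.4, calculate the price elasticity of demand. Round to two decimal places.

-0.88

Substituting, Q_d = 28 − 3.17(5) + 0.023(3300) − 3.61(19.4) = 28 − 15.85 + 75.9 − 70.034 = 18.016.
∂Q_d/∂P_x = −3.17, so E_p = (−3.17)·(5/18.016) ≈ -0.88.
|E_p| < 1: demand is inelastic.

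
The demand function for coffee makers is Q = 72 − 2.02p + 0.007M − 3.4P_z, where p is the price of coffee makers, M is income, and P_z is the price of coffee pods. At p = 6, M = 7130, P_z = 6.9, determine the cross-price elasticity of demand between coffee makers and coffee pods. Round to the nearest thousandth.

First evaluate Q: 72 − 2.02(6) + 0.007(7130) − 3.4(6.9) = 72 − 12.12 + 49.91 − 23.46 = 86.33.
∂Q/∂P_z = −3.4, so E_xy = -3.4·(6.9/86.33) ≈ -0.272.
E_xy < 0: the goods are complements.

-0.272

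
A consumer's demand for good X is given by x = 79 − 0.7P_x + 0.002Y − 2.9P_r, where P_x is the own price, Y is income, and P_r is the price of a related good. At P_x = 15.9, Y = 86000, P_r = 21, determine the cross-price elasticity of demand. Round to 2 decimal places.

Evaluating quantity at (P_x, Y, P_r) gives x = 79 − 0.7(15.9) + 0.002(86000) − 2.9(21) = 79 − 11.13 + 172 − 60.9 = 178.97.
∂x/∂P_r = −2.9, so E_xy = -2.9·(21/178.97) ≈ -0.34.
E_xy < 0: the goods are complements.

-0.34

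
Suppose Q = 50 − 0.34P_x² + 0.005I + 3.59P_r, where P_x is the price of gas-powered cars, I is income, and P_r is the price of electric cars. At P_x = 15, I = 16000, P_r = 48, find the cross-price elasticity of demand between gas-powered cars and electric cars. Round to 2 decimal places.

At the given point, Q = 50 − 0.34(15)² + 0.005(16000) + 3.59(48) = 50 − 76.5 + 80 + 172.32 = 225.82.
∂Q/∂P_r = +3.59, so E_xy = 3.59·(48/225.82) ≈ 0.76.
E_xy > 0: the goods are substitutes.

0.76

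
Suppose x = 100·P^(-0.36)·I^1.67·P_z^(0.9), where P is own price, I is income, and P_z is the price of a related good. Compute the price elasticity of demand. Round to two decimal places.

For a Cobb–Douglas (constant-elasticity) form x = A·P^α·…, the elasticity with respect to P equals the exponent α at every point.
Here the exponent on P is -0.36, so the price elasticity of demand is -0.36.

-0.36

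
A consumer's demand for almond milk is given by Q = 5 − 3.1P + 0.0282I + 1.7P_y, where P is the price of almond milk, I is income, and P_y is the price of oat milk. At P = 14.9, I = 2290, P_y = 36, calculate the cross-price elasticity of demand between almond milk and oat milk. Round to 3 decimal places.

0.724

First evaluate Q: 5 − 3.1(14.9) + 0.0282(2290) + 1.7(36) = 5 − 46.19 + 64.578 + 61.2 = 84.588.
∂Q/∂P_y = +1.7, so E_xy = 1.7·(36/84.588) ≈ 0.724.
E_xy > 0: the goods are substitutes.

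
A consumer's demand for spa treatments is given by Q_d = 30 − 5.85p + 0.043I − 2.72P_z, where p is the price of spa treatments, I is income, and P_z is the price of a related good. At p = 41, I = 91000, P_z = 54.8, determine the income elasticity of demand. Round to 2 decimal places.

Substituting, Q_d = 30 − 5.85(41) + 0.043(91000) − 2.72(54.8) = 30 − 239.85 + 3913 − 149.056 = 3554.094.
∂Q_d/∂I = +0.043, so E_I = 0.043·(91000/3554.094) ≈ 1.10.
E_I > 1: normal good (luxury).

1.10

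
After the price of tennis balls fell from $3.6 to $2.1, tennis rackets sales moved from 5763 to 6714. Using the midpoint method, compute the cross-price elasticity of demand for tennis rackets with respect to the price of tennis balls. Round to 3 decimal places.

%ΔQ_x = (6714 − 5763)/[(5763+6714)/2] = 951/6238.5 ≈ 0.1524.
%ΔP_y = (2.1 − 3.6)/[(3.6+2.1)/2] ≈ -0.5263.
E_xy = 0.1524/-0.5263 ≈ -0.290.
E_xy < 0, so tennis rackets and tennis balls are complements.

-0.290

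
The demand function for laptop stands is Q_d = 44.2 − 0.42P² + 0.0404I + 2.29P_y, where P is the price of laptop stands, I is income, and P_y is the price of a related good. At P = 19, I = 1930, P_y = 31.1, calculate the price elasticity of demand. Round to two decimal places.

Q_d = 44.2 − 0.42(19)² + 0.0404(1930) + 2.29(31.1) = 44.2 − 151.62 + 77.972 + 71.219 = 41.771.
∂Q_d/∂P = −2·0.42·P = -15.96, so E_p = -15.96·(19/41.771) ≈ -7.26.
|E_p| > 1: demand is elastic.

-7.26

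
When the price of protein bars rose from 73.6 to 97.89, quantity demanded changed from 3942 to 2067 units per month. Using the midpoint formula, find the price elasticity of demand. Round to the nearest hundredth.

%ΔQ = (2067 − 3942)/[(3942 + 2067)/2] = -1875/3004.5 ≈ -0.6241.
%ΔP = (97.89 − 73.6)/[(73.6 + 97.89)/2] = 24.29/85.745 ≈ 0.2833.
Arc elasticity E = %ΔQ/%ΔP ≈ -0.6241/0.2833 ≈ -2.20.
|E| > 1: demand is elastic over this range.

-2.20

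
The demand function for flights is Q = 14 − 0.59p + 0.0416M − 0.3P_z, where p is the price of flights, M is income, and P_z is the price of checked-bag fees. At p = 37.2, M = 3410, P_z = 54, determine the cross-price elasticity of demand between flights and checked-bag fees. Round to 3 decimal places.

-0.138

First evaluate Q: 14 − 0.59(37.2) + 0.0416(3410) − 0.3(54) = 14 − 21.948 + 141.856 − 16.2 = 117.708.
∂Q/∂P_z = −0.3, so E_xy = -0.3·(54/117.708) ≈ -0.138.
E_xy < 0: the goods are complements.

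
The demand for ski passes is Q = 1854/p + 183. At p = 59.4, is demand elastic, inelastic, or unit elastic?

inelastic

At p = 59.4, Q = 214.2121.
dQ/dp = −1854/p² = −0.5255.
Point elasticity E = (dQ/dp)·(p/Q) = -0.5255 × 59.4/214.2121 ≈ -0.146.
|E| ≈ 0.146 < 1, so demand is inelastic.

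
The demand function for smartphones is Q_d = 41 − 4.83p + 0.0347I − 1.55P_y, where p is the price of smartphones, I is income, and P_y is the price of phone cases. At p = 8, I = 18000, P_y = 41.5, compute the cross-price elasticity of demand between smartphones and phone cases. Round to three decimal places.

-0.114

At the given point, Q_d = 41 − 4.83(8) + 0.0347(18000) − 1.55(41.5) = 41 − 38.64 + 624.6 − 64.325 = 562.635.
∂Q_d/∂P_y = −1.55, so E_xy = -1.55·(41.5/562.635) ≈ -0.114.
E_xy < 0: the goods are complements.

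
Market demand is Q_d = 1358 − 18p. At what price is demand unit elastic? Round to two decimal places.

For linear demand Q_d = a − bp, E = −bp/(a − bp). |E| = 1 ⇒ bp = a − bp ⇒ p = a/(2b).
p = 1358/(2·18) ≈ 37.72.

37.72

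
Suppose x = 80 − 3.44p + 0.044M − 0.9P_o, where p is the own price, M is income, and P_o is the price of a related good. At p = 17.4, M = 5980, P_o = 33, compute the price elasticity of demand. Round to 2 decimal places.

Substituting, x = 80 − 3.44(17.4) + 0.044(5980) − 0.9(33) = 80 − 59.856 + 263.12 − 29.7 = 253.564.
∂x/∂p = −3.44, so E_p = (−3.44)·(17.4/253.564) ≈ -0.24.
|E_p| < 1: demand is inelastic.

-0.24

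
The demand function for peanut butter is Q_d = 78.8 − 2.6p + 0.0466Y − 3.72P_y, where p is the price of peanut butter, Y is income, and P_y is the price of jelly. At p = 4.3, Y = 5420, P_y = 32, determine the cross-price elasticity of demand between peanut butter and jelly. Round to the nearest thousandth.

-0.592

At the given point, Q_d = 78.8 − 2.6(4.3) + 0.0466(5420) − 3.72(32) = 78.8 − 11.18 + 252.572 − 119.04 = 201.152.
∂Q_d/∂P_y = −3.72, so E_xy = -3.72·(32/201.152) ≈ -0.592.
E_xy < 0: the goods are complements.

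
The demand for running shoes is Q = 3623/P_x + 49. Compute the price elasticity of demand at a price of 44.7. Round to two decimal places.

At P_x = 44.7, Q = 130.0515.
dQ/dP_x = −3623/P_x² = −1.8132.
Point elasticity E = (dQ/dP_x)·(P_x/Q) = -1.8132 × 44.7/130.0515 ≈ -0.62.
|E| < 1, so demand is inelastic at this price.

-0.62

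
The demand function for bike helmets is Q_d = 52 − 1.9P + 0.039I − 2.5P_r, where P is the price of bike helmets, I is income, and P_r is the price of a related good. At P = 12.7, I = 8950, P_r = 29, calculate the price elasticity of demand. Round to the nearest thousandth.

-0.079

Evaluating quantity at (P, I, P_r) gives Q_d = 52 − 1.9(12.7) + 0.039(8950) − 2.5(29) = 52 − 24.13 + 349.05 − 72.5 = 304.42.
∂Q_d/∂P = −1.9, so E_p = (−1.9)·(12.7/304.42) ≈ -0.079.
|E_p| < 1: demand is inelastic.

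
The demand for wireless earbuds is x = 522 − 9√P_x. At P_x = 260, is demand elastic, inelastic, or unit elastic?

At P_x = 260, x = 376.8794.
dx/dP_x = −9/(2√P_x) = −9/(2·16.1245).
Point elasticity E = (dx/dP_x)·(P_x/x) = -0.2791 × 260/376.8794 ≈ -0.193.
|E| ≈ 0.193 < 1, so demand is inelastic.

inelastic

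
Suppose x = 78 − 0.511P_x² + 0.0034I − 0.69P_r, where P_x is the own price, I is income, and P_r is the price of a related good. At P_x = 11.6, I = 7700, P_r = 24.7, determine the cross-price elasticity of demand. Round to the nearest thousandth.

Substituting, x = 78 − 0.511(11.6)² + 0.0034(7700) − 0.69(24.7) = 78 − 68.7602 + 26.18 − 17.043 = 18.3768.
∂x/∂P_r = −0.69, so E_xy = -0.69·(24.7/18.3768) ≈ -0.927.
E_xy < 0: the goods are complements.

-0.927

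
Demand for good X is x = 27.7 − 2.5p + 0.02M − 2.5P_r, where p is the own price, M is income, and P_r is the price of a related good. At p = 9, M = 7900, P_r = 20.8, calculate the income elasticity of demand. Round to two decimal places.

Substituting, x = 27.7 − 2.5(9) + 0.02(7900) − 2.5(20.8) = 27.7 − 22.5 + 158 − 52 = 111.2.
∂x/∂M = +0.02, so E_I = 0.02·(7900/111.2) ≈ 1.42.
E_I > 1: normal good (luxury).

1.42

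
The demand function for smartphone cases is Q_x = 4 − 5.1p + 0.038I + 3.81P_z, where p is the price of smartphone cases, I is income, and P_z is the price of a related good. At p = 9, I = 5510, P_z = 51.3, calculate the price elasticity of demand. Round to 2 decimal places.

-0.13

Substituting, Q_x = 4 − 5.1(9) + 0.038(5510) + 3.81(51.3) = 4 − 45.9 + 209.38 + 195.453 = 362.933.
∂Q_x/∂p = −5.1, so E_p = (−5.1)·(9/362.933) ≈ -0.13.
|E_p| < 1: demand is inelastic.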